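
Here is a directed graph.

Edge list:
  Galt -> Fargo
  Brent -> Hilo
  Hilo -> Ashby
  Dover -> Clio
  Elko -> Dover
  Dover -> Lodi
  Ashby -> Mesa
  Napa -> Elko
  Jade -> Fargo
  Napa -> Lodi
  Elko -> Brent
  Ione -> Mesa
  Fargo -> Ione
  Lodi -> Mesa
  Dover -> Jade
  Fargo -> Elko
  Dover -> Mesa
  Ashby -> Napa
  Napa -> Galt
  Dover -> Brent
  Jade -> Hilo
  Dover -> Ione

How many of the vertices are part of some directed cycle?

9

A vertex is on a directed cycle iff it belongs to a strongly connected component of size ≥ 2 (or has a self-loop).
The vertices on cycles are {Elko, Galt, Hilo, Jade, Napa, Ashby, Brent, Dover, Fargo} — 9 in total.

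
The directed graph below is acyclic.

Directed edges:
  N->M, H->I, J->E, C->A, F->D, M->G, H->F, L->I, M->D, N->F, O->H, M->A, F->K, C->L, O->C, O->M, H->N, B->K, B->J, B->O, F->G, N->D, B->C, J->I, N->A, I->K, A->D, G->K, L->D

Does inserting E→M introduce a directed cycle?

Adding E→M creates a cycle iff M can already reach E.
Explore from M: no path reaches E. The graph stays acyclic.

No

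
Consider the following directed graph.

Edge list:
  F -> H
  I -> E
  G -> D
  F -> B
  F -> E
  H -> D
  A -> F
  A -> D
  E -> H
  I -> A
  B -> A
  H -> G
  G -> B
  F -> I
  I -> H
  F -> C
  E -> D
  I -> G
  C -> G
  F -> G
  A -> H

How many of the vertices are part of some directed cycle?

8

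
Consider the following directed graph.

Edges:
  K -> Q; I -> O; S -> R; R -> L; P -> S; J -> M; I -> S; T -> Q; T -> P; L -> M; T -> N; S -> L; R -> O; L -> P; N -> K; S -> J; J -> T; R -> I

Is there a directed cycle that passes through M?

M lies on a cycle iff there is a path from M back to itself.
Exploring from M, it never reaches itself; equivalently, its strongly connected component is a singleton.

No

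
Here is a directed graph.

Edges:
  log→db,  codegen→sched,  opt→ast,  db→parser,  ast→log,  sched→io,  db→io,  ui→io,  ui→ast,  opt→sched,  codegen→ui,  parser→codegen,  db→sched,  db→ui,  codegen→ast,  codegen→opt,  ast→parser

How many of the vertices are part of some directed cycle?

7

A vertex is on a directed cycle iff it belongs to a strongly connected component of size ≥ 2 (or has a self-loop).
The vertices on cycles are {db, ui, ast, log, opt, parser, codegen} — 7 in total.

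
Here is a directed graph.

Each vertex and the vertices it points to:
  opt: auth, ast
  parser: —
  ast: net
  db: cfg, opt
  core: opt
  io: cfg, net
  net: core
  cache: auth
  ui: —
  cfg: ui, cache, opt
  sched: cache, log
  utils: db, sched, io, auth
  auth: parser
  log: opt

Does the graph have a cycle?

DFS with white/gray/black marking, starting from net:
net gray
  core gray
    opt gray
      auth gray
        parser gray
        parser black
      auth black
      ast gray
        ast→net: net is gray → back edge
Back edge found, so a cycle exists: net → core → opt → ast → net.

Yes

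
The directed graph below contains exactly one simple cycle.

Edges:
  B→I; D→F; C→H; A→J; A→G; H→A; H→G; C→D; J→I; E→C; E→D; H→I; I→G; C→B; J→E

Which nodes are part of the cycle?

A, C, E, H, J

DFS with gray/black marking from J:
J gray
  I gray
    G gray
    G black
  I black
  E gray
    D gray
      F gray
      F black
    D black
    C gray
      H gray
        H→G: G black — skip
        H→I: I black — skip
        A gray
          A→G: G black — skip
          A→J: J is gray → back edge
Back edge closes the cycle J → E → C → H → A → J; its vertices are {A, C, E, H, J}.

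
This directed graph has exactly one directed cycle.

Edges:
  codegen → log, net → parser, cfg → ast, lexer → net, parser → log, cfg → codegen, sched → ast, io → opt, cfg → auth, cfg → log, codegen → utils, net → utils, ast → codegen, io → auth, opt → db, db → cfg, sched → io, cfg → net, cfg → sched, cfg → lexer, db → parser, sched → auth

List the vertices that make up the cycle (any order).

db, io, cfg, opt, sched

DFS with gray/black marking from db:
db gray
  cfg gray
    auth gray
    auth black
    log gray
    log black
    ast gray
      codegen gray
        utils gray
        utils black
        codegen→log: log black — skip
      codegen black
    ast black
    lexer gray
      net gray
        net→utils: utils black — skip
        parser gray
          parser→log: log black — skip
        parser black
      net black
    lexer black
    cfg→codegen: codegen black — skip
    sched gray
      sched→auth: auth black — skip
      io gray
        io→auth: auth black — skip
        opt gray
          opt→db: db is gray → back edge
Back edge closes the cycle db → cfg → sched → io → opt → db; its vertices are {db, io, cfg, opt, sched}.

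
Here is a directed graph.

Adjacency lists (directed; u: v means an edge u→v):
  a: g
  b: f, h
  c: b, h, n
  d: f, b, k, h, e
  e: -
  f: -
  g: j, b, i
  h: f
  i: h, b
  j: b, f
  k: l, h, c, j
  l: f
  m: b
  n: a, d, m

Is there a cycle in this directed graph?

DFS with white/gray/black marking, starting from e:
e gray
e black
a gray
  g gray
    j gray
      b gray
        f gray
        f black
        h gray
          h→f: f black — skip
        h black
      b black
      j→f: f black — skip
    j black
    g→b: b black — skip
    i gray
      i→h: h black — skip
      i→b: b black — skip
    i black
  g black
a black
c gray
  c→b: b black — skip
  c→h: h black — skip
  n gray
    n→a: a black — skip
    d gray
      d→f: f black — skip
      d→b: b black — skip
      k gray
        l gray
          l→f: f black — skip
        l black
        k→h: h black — skip
        k→c: c is gray → back edge
Back edge found, so a cycle exists: c → n → d → k → c.

Yes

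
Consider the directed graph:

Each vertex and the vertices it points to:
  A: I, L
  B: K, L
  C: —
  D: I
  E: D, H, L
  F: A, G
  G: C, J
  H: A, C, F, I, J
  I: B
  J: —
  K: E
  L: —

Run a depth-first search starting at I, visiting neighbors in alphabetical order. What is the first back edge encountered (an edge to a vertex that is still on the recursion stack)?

D->I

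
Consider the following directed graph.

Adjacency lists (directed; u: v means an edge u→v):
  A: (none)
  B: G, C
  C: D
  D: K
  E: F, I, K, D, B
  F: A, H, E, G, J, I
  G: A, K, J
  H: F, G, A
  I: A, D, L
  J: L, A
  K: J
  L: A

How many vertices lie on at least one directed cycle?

A vertex is on a directed cycle iff it belongs to a strongly connected component of size ≥ 2 (or has a self-loop).
The vertices on cycles are {E, F, H} — 3 in total.

3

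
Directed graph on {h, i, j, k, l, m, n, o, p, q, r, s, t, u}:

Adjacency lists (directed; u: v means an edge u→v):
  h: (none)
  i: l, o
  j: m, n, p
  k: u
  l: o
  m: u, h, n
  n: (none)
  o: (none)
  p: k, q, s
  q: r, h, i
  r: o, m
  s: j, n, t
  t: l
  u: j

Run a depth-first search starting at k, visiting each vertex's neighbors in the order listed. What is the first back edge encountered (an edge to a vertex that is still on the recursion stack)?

m→u

DFS from k (visiting each vertex's neighbors in the order listed); mark gray on enter, black on exit:
k gray
  u gray
    j gray
      m gray
        m→u: u is gray → back edge
First back edge: m → u.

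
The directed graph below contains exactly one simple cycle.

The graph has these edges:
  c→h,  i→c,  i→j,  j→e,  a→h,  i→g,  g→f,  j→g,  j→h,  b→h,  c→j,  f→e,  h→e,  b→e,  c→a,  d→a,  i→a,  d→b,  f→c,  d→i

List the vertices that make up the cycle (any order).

DFS with gray/black marking from c:
c gray
  j gray
    e gray
    e black
    g gray
      f gray
        f→c: c is gray → back edge
Back edge closes the cycle c → j → g → f → c; its vertices are {c, f, g, j}.

c, f, g, j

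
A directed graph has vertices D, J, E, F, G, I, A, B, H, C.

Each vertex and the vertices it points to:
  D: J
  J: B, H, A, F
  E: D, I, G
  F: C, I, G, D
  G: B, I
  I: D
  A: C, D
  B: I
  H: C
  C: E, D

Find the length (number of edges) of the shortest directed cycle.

3

For each vertex v, BFS finds the shortest path from v back to v.
The shortest such closed walk is J → F → D → J, length 3.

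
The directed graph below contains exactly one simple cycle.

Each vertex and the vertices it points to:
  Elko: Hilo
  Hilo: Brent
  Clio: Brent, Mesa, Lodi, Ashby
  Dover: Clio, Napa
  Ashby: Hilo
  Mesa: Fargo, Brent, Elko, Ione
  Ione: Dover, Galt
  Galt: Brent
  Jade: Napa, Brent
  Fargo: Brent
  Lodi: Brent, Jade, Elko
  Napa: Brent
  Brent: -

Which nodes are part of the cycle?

DFS with gray/black marking from Clio:
Clio gray
  Brent gray
  Brent black
  Mesa gray
    Fargo gray
      Fargo→Brent: Brent black — skip
    Fargo black
    Mesa→Brent: Brent black — skip
    Elko gray
      Hilo gray
        Hilo→Brent: Brent black — skip
      Hilo black
    Elko black
    Ione gray
      Dover gray
        Dover→Clio: Clio is gray → back edge
Back edge closes the cycle Clio → Mesa → Ione → Dover → Clio; its vertices are {Clio, Ione, Mesa, Dover}.

Clio, Ione, Mesa, Dover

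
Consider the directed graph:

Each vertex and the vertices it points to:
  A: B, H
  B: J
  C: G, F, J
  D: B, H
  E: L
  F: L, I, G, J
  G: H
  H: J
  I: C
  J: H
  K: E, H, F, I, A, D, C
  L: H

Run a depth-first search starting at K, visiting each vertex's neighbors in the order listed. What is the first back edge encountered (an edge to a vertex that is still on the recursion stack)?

J->H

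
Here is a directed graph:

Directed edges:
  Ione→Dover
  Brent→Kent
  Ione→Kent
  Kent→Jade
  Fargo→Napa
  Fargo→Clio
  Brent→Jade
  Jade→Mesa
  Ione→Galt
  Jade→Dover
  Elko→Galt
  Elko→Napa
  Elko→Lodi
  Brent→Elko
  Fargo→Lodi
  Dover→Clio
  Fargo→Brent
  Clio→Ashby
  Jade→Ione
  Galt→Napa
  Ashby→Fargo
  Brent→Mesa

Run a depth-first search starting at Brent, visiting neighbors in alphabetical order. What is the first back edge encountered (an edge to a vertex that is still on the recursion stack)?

Fargo→Brent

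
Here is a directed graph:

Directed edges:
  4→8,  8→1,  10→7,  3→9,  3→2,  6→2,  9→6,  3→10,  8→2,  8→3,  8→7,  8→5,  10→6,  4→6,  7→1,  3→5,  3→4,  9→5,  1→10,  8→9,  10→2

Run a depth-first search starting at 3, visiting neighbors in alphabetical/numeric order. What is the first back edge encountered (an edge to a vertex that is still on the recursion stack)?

7→1

DFS from 3 (visiting neighbors in alphabetical/numeric order); mark gray on enter, black on exit:
3 gray
  2 gray
  2 black
  4 gray
    6 gray
      6→2: 2 black — skip
    6 black
    8 gray
      1 gray
        10 gray
          10→2: 2 black — skip
          10→6: 6 black — skip
          7 gray
            7→1: 1 is gray → back edge
First back edge: 7 → 1.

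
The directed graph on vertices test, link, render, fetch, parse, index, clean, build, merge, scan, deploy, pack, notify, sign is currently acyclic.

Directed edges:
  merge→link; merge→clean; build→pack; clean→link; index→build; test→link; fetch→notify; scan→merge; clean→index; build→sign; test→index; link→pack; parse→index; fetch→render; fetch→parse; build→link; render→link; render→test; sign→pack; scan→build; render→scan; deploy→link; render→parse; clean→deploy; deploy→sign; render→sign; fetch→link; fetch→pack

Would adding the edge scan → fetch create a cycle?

Adding scan→fetch creates a cycle iff fetch can already reach scan.
Path from fetch: fetch → render → scan.
So fetch → … → scan → fetch is a cycle.

Yes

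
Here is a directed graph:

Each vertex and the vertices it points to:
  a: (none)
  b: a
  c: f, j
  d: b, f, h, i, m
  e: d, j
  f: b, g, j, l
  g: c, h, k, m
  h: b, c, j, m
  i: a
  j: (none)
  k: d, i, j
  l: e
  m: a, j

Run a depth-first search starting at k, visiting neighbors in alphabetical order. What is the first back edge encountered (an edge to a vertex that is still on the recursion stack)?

DFS from k (visiting neighbors in alphabetical order); mark gray on enter, black on exit:
k gray
  d gray
    b gray
      a gray
      a black
    b black
    f gray
      f→b: b black — skip
      g gray
        c gray
          c→f: f is gray → back edge
First back edge: c → f.

c→f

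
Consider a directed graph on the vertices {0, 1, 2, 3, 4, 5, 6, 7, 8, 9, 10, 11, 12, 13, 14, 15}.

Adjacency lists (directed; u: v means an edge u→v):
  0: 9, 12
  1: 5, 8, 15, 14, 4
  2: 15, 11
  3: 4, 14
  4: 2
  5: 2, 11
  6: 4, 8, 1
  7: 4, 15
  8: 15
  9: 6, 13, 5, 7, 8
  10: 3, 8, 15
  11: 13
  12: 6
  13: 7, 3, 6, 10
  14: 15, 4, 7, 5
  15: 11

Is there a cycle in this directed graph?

Yes

DFS with white/gray/black marking, starting from 4:
4 gray
  2 gray
    15 gray
      11 gray
        13 gray
          7 gray
            7→4: 4 is gray → back edge
Back edge found, so a cycle exists: 4 → 2 → 15 → 11 → 13 → 7 → 4.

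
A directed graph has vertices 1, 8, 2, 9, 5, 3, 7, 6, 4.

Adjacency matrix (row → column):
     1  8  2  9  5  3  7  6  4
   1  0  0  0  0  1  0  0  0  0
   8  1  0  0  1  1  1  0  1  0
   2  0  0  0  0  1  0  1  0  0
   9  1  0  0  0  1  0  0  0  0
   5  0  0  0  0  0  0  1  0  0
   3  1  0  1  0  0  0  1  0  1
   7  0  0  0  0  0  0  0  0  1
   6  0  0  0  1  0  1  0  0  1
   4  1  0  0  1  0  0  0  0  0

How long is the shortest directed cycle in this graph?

4

For each vertex v, BFS finds the shortest path from v back to v.
The shortest such closed walk is 9 → 5 → 7 → 4 → 9, length 4.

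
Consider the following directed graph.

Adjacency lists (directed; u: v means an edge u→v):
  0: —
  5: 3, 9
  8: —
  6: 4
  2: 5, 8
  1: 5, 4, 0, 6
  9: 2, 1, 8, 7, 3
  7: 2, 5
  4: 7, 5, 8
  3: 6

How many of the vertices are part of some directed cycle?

8

A vertex is on a directed cycle iff it belongs to a strongly connected component of size ≥ 2 (or has a self-loop).
The vertices on cycles are {1, 2, 3, 4, 5, 6, 7, 9} — 8 in total.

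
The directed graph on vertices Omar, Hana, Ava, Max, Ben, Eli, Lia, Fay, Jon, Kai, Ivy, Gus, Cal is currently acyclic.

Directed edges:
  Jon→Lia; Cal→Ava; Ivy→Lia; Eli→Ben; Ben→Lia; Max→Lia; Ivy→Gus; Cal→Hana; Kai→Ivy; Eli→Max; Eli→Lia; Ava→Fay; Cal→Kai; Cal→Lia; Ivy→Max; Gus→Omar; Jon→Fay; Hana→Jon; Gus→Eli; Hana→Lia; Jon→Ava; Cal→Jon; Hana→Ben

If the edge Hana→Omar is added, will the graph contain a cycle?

No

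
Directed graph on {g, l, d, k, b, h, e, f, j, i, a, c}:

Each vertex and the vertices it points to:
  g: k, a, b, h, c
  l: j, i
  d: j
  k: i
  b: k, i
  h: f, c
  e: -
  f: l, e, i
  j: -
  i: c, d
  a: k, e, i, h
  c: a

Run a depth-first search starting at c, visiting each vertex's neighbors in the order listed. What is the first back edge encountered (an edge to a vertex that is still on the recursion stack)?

i→c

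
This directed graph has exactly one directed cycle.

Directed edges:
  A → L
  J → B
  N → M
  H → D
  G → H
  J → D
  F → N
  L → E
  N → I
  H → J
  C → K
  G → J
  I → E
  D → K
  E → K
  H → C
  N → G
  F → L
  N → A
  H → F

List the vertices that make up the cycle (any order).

F, G, H, N

DFS with gray/black marking from G:
G gray
  J gray
    B gray
    B black
    D gray
      K gray
      K black
    D black
  J black
  H gray
    F gray
      N gray
        M gray
        M black
        N→G: G is gray → back edge
Back edge closes the cycle G → H → F → N → G; its vertices are {F, G, H, N}.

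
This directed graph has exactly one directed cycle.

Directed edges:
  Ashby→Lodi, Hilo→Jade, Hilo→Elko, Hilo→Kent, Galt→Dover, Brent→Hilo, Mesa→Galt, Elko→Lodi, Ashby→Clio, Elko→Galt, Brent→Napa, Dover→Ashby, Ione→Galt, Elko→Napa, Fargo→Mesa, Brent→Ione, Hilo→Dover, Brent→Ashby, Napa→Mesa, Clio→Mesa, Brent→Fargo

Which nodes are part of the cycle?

Clio, Galt, Mesa, Ashby, Dover

DFS with gray/black marking from Dover:
Dover gray
  Ashby gray
    Lodi gray
    Lodi black
    Clio gray
      Mesa gray
        Galt gray
          Galt→Dover: Dover is gray → back edge
Back edge closes the cycle Dover → Ashby → Clio → Mesa → Galt → Dover; its vertices are {Clio, Galt, Mesa, Ashby, Dover}.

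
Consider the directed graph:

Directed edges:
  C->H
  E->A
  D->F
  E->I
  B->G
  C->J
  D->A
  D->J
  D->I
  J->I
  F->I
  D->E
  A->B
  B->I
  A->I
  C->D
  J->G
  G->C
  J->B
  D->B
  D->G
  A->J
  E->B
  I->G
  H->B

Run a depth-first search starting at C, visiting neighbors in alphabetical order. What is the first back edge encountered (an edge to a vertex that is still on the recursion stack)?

G→C

DFS from C (visiting neighbors in alphabetical order); mark gray on enter, black on exit:
C gray
  D gray
    A gray
      B gray
        G gray
          G→C: C is gray → back edge
First back edge: G → C.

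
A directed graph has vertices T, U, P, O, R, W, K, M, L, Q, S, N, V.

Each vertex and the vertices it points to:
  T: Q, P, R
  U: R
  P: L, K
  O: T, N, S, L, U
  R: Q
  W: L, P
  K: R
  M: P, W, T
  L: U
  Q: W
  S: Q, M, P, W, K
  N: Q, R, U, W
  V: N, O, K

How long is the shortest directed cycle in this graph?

For each vertex v, BFS finds the shortest path from v back to v.
The shortest such closed walk is P → K → R → Q → W → P, length 5.

5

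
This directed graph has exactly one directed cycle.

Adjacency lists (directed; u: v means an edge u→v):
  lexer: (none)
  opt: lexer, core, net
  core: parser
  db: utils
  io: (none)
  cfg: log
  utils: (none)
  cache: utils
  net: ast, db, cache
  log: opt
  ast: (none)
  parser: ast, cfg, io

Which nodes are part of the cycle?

cfg, log, opt, core, parser

DFS with gray/black marking from opt:
opt gray
  lexer gray
  lexer black
  core gray
    parser gray
      ast gray
      ast black
      cfg gray
        log gray
          log→opt: opt is gray → back edge
Back edge closes the cycle opt → core → parser → cfg → log → opt; its vertices are {cfg, log, opt, core, parser}.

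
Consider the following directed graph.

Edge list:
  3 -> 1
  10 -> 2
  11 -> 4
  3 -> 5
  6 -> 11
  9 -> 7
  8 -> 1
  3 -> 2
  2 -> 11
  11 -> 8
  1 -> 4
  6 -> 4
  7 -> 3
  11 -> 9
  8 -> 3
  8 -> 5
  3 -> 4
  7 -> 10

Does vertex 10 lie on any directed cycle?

Yes

10 is on a cycle iff 10 can reach itself via ≥1 edge.
10 → 2 → 11 → 9 → 7 → 10 — yes.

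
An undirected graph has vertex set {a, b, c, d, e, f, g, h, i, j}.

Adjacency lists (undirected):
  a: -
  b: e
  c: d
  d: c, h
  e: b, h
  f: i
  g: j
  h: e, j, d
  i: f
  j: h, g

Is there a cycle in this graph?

DFS, tracking each vertex's parent; an edge to a visited non-parent vertex closes a cycle.
Start from a:
visit a (parent –)
visit b (parent –)
  visit e (parent b)
    e–b: parent, skip
    visit h (parent e)
      h–e: parent, skip
      visit j (parent h)
        j–h: parent, skip
        visit g (parent j)
          g–j: parent, skip
      visit d (parent h)
        visit c (parent d)
          c–d: parent, skip
        d–h: parent, skip
visit f (parent –)
  visit i (parent f)
    i–f: parent, skip
No non-parent visited neighbor found — the graph is a forest.

No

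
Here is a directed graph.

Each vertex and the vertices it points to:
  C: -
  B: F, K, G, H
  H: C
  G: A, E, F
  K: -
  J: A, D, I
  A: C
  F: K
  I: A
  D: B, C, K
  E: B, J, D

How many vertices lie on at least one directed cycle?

5

A vertex is on a directed cycle iff it belongs to a strongly connected component of size ≥ 2 (or has a self-loop).
The vertices on cycles are {B, D, E, G, J} — 5 in total.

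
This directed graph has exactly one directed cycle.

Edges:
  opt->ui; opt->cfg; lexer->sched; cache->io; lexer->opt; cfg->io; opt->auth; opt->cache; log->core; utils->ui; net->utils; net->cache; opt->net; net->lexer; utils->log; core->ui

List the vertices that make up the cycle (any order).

net, opt, lexer

DFS with gray/black marking from net:
net gray
  cache gray
    io gray
    io black
  cache black
  lexer gray
    opt gray
      opt→cache: cache black — skip
      auth gray
      auth black
      ui gray
      ui black
      opt→net: net is gray → back edge
Back edge closes the cycle net → lexer → opt → net; its vertices are {net, opt, lexer}.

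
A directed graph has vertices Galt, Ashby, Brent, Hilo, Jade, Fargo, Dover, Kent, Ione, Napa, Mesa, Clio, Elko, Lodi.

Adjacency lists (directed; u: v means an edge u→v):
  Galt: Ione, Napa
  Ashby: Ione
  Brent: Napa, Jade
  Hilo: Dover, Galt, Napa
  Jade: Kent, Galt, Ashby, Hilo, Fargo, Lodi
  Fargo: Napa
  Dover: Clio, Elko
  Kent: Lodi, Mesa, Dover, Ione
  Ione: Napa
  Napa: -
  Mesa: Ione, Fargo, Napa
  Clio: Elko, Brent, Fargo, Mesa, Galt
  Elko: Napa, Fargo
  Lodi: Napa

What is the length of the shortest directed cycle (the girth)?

5

For each vertex v, BFS finds the shortest path from v back to v.
The shortest such closed walk is Jade → Hilo → Dover → Clio → Brent → Jade, length 5.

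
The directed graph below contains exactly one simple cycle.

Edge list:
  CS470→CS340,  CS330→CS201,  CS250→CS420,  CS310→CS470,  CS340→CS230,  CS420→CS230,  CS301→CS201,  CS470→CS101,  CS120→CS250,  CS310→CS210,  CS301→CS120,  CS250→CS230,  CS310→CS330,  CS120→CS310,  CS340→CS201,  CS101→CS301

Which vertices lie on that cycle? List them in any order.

CS101, CS120, CS301, CS310, CS470

DFS with gray/black marking from CS120:
CS120 gray
  CS310 gray
    CS470 gray
      CS101 gray
        CS301 gray
          CS301→CS120: CS120 is gray → back edge
Back edge closes the cycle CS120 → CS310 → CS470 → CS101 → CS301 → CS120; its vertices are {CS101, CS120, CS301, CS310, CS470}.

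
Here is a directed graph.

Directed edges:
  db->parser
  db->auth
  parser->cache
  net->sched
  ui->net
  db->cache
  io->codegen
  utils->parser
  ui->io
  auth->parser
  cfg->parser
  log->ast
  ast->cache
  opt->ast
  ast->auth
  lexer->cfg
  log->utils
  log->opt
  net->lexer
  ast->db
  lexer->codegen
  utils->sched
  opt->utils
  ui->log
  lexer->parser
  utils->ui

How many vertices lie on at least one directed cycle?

4

A vertex is on a directed cycle iff it belongs to a strongly connected component of size ≥ 2 (or has a self-loop).
The vertices on cycles are {ui, log, opt, utils} — 4 in total.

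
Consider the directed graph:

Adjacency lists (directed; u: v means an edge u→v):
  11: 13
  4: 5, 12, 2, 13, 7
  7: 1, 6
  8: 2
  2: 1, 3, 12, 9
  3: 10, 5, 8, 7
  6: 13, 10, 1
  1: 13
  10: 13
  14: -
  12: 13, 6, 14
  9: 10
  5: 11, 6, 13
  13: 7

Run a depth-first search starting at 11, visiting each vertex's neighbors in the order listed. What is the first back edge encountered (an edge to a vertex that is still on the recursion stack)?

1→13

DFS from 11 (visiting each vertex's neighbors in the order listed); mark gray on enter, black on exit:
11 gray
  13 gray
    7 gray
      1 gray
        1→13: 13 is gray → back edge
First back edge: 1 → 13.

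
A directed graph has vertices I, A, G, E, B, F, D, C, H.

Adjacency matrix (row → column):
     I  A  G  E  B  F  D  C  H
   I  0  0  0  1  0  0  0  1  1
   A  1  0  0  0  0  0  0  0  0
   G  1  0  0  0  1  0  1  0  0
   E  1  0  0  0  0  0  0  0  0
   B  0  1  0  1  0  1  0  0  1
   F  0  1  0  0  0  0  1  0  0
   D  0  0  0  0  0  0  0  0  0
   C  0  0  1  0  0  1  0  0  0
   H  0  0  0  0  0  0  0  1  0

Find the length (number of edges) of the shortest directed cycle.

2

For each vertex v, BFS finds the shortest path from v back to v.
The shortest such closed walk is I → E → I, length 2.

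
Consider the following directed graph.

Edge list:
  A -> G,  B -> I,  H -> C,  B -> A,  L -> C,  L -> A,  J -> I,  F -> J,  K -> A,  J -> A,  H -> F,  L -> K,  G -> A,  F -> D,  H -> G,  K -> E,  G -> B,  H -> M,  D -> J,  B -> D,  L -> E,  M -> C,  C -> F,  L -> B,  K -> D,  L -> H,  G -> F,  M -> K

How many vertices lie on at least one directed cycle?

6

A vertex is on a directed cycle iff it belongs to a strongly connected component of size ≥ 2 (or has a self-loop).
The vertices on cycles are {A, B, D, F, G, J} — 6 in total.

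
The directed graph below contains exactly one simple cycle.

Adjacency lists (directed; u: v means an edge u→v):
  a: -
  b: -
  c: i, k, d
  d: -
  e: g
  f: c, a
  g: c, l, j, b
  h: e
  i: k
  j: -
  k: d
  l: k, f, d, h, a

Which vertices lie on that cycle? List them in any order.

e, g, h, l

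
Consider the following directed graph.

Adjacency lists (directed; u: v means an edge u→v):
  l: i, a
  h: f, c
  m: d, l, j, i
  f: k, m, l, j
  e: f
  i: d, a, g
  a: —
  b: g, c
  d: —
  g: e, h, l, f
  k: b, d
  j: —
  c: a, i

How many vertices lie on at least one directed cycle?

A vertex is on a directed cycle iff it belongs to a strongly connected component of size ≥ 2 (or has a self-loop).
The vertices on cycles are {b, c, e, f, g, h, i, k, l, m} — 10 in total.

10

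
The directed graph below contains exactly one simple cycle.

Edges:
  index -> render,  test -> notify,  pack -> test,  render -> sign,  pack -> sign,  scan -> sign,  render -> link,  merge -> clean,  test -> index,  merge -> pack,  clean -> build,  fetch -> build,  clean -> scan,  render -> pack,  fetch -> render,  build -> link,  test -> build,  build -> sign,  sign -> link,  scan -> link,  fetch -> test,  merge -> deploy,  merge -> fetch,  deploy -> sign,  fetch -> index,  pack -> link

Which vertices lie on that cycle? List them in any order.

DFS with gray/black marking from pack:
pack gray
  sign gray
    link gray
    link black
  sign black
  pack→link: link black — skip
  test gray
    notify gray
    notify black
    build gray
      build→link: link black — skip
      build→sign: sign black — skip
    build black
    index gray
      render gray
        render→link: link black — skip
        render→pack: pack is gray → back edge
Back edge closes the cycle pack → test → index → render → pack; its vertices are {pack, test, index, render}.

pack, test, index, render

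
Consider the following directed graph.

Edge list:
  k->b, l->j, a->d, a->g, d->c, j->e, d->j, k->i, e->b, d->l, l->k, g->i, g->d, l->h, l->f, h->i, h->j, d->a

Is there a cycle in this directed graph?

DFS with white/gray/black marking, starting from d:
d gray
  l gray
    f gray
    f black
    h gray
      i gray
      i black
      j gray
        e gray
          b gray
          b black
        e black
      j black
    h black
    l→j: j black — skip
    k gray
      k→b: b black — skip
      k→i: i black — skip
    k black
  l black
  a gray
    g gray
      g→i: i black — skip
      g→d: d is gray → back edge
Back edge found, so a cycle exists: d → a → g → d.

Yes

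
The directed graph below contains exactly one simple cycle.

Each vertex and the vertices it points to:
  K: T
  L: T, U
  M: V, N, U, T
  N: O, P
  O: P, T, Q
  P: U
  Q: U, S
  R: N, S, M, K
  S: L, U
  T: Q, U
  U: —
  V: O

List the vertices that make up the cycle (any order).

L, Q, S, T

DFS with gray/black marking from S:
S gray
  L gray
    T gray
      Q gray
        U gray
        U black
        Q→S: S is gray → back edge
Back edge closes the cycle S → L → T → Q → S; its vertices are {L, Q, S, T}.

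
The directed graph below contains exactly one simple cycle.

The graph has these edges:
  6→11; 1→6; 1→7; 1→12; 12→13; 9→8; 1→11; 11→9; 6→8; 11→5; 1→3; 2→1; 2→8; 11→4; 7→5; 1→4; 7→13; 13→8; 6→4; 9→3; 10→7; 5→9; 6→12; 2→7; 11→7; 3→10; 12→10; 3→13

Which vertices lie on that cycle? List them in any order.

3, 5, 7, 9, 10

DFS with gray/black marking from 3:
3 gray
  10 gray
    7 gray
      13 gray
        8 gray
        8 black
      13 black
      5 gray
        9 gray
          9→8: 8 black — skip
          9→3: 3 is gray → back edge
Back edge closes the cycle 3 → 10 → 7 → 5 → 9 → 3; its vertices are {3, 5, 7, 9, 10}.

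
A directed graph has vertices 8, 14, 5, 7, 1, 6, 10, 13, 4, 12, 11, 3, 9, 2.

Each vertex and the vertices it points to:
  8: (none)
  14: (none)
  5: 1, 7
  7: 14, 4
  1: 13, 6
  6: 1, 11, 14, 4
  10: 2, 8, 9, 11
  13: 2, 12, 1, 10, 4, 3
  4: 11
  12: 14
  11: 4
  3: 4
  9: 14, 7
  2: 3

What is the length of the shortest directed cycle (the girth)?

For each vertex v, BFS finds the shortest path from v back to v.
The shortest such closed walk is 1 → 6 → 1, length 2.

2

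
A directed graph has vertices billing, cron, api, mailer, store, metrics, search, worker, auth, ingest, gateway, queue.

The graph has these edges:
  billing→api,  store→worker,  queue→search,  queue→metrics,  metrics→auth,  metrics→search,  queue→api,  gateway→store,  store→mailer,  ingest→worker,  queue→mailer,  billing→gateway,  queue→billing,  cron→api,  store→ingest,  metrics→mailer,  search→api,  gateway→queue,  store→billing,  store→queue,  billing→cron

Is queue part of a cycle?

Yes

queue is on a cycle iff queue can reach itself via ≥1 edge.
queue → billing → gateway → queue — yes.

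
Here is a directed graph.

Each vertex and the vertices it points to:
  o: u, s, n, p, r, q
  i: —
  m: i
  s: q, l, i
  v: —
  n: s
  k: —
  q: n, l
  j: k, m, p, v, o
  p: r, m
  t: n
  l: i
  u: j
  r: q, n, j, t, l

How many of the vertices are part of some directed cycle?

A vertex is on a directed cycle iff it belongs to a strongly connected component of size ≥ 2 (or has a self-loop).
The vertices on cycles are {j, n, o, p, q, r, s, u} — 8 in total.

8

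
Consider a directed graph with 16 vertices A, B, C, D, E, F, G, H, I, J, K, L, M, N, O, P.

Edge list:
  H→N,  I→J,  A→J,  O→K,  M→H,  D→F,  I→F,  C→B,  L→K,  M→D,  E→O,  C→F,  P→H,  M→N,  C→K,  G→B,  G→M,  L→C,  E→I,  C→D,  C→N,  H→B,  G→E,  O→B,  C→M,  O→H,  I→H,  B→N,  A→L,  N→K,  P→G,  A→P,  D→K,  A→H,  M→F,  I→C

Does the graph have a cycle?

DFS with white/gray/black marking, starting from N:
N gray
  K gray
  K black
N black
A gray
  P gray
    G gray
      B gray
        B→N: N black — skip
      B black
      E gray
        O gray
          O→K: K black — skip
          H gray
            H→N: N black — skip
            H→B: B black — skip
          H black
          O→B: B black — skip
        O black
        I gray
          I→H: H black — skip
          C gray
            M gray
              M→H: H black — skip
              M→N: N black — skip
              F gray
              F black
              D gray
                D→K: K black — skip
                D→F: F black — skip
              D black
            M black
            C→B: B black — skip
            C→N: N black — skip
            C→D: D black — skip
            C→K: K black — skip
            C→F: F black — skip
          C black
          I→F: F black — skip
          J gray
          J black
        I black
      E black
      G→M: M black — skip
    G black
    P→H: H black — skip
  P black
  L gray
    L→C: C black — skip
    L→K: K black — skip
  L black
  A→J: J black — skip
  A→H: H black — skip
A black
Every edge goes to a white or black vertex — no back edge, so the graph is acyclic.

No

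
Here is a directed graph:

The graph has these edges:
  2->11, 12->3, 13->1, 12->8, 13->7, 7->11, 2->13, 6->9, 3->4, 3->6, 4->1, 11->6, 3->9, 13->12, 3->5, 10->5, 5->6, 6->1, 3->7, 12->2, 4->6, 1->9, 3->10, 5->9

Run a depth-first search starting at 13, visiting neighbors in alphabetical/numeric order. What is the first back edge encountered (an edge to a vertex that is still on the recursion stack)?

2->13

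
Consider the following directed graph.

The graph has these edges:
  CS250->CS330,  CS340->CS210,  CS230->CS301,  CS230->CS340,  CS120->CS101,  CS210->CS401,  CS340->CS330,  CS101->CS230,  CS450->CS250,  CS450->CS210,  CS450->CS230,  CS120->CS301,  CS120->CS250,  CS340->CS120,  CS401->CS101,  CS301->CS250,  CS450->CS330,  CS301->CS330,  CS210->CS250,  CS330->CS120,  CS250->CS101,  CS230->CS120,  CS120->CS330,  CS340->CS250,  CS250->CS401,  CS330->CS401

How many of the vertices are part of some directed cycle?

A vertex is on a directed cycle iff it belongs to a strongly connected component of size ≥ 2 (or has a self-loop).
The vertices on cycles are {CS101, CS120, CS210, CS230, CS250, CS301, CS330, CS340, CS401} — 9 in total.

9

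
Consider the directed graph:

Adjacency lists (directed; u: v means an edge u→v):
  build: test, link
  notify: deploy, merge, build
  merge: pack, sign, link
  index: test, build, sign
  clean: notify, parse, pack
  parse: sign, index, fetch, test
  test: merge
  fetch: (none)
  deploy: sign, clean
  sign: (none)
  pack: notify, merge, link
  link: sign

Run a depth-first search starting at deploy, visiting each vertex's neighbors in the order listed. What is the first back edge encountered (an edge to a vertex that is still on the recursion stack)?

notify->deploy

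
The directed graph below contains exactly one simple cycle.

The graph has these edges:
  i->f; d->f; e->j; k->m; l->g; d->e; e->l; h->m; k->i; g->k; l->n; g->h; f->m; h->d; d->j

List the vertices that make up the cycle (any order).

DFS with gray/black marking from l:
l gray
  n gray
  n black
  g gray
    h gray
      d gray
        j gray
        j black
        e gray
          e→j: j black — skip
          e→l: l is gray → back edge
Back edge closes the cycle l → g → h → d → e → l; its vertices are {d, e, g, h, l}.

d, e, g, h, l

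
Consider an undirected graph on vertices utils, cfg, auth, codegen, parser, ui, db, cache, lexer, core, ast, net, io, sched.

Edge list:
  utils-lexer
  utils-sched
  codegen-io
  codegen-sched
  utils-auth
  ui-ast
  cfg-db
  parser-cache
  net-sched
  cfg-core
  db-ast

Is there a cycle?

No

DFS, tracking each vertex's parent; an edge to a visited non-parent vertex closes a cycle.
Start from cache:
visit cache (parent –)
  visit parser (parent cache)
    parser–cache: parent, skip
visit utils (parent –)
  visit auth (parent utils)
    auth–utils: parent, skip
  visit sched (parent utils)
    visit codegen (parent sched)
      codegen–sched: parent, skip
      visit io (parent codegen)
        io–codegen: parent, skip
    visit net (parent sched)
      net–sched: parent, skip
    sched–utils: parent, skip
  visit lexer (parent utils)
    lexer–utils: parent, skip
visit cfg (parent –)
  visit core (parent cfg)
    core–cfg: parent, skip
  visit db (parent cfg)
    db–cfg: parent, skip
    visit ast (parent db)
      ast–db: parent, skip
      visit ui (parent ast)
        ui–ast: parent, skip
No non-parent visited neighbor found — the graph is a forest.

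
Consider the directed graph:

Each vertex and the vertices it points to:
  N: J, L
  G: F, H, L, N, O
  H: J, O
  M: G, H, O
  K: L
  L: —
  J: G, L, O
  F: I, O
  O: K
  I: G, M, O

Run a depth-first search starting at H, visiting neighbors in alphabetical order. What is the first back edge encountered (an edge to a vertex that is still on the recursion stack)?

I→G

DFS from H (visiting neighbors in alphabetical order); mark gray on enter, black on exit:
H gray
  J gray
    G gray
      F gray
        I gray
          I→G: G is gray → back edge
First back edge: I → G.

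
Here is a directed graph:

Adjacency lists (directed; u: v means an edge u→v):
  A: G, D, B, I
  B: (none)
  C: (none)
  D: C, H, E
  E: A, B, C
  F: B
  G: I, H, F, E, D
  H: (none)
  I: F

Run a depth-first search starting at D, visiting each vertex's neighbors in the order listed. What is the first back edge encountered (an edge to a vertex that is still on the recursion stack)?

G→E

DFS from D (visiting each vertex's neighbors in the order listed); mark gray on enter, black on exit:
D gray
  C gray
  C black
  H gray
  H black
  E gray
    A gray
      G gray
        I gray
          F gray
            B gray
            B black
          F black
        I black
        G→H: H black — skip
        G→F: F black — skip
        G→E: E is gray → back edge
First back edge: G → E.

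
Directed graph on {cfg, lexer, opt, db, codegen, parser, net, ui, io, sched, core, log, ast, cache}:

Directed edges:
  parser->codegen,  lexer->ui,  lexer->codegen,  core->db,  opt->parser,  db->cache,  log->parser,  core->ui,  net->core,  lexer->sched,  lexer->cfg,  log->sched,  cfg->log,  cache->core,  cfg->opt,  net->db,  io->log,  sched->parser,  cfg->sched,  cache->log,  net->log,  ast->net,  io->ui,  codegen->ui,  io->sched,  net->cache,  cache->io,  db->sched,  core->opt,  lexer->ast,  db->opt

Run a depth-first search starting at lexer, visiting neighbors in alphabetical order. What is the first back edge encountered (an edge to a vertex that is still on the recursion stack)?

DFS from lexer (visiting neighbors in alphabetical order); mark gray on enter, black on exit:
lexer gray
  ast gray
    net gray
      cache gray
        core gray
          db gray
            db→cache: cache is gray → back edge
First back edge: db → cache.

db→cache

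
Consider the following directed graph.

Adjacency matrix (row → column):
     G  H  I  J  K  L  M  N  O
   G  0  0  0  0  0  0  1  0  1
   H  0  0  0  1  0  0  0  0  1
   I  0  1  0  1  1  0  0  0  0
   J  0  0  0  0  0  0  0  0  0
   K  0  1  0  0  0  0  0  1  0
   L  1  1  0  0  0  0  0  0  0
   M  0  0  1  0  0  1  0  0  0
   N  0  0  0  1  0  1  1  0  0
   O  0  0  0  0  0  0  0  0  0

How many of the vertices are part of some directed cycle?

A vertex is on a directed cycle iff it belongs to a strongly connected component of size ≥ 2 (or has a self-loop).
The vertices on cycles are {G, I, K, L, M, N} — 6 in total.

6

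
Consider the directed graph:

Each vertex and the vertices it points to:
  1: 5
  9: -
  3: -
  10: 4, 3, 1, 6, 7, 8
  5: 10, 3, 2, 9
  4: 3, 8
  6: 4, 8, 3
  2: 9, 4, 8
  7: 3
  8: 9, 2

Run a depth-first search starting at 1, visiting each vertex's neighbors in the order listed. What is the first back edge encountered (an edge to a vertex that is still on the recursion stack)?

DFS from 1 (visiting each vertex's neighbors in the order listed); mark gray on enter, black on exit:
1 gray
  5 gray
    10 gray
      4 gray
        3 gray
        3 black
        8 gray
          9 gray
          9 black
          2 gray
            2→9: 9 black — skip
            2→4: 4 is gray → back edge
First back edge: 2 → 4.

2→4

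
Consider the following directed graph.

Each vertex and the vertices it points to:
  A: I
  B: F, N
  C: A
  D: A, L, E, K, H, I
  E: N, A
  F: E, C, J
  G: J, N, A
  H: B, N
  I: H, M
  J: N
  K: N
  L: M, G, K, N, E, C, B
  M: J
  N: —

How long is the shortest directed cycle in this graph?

For each vertex v, BFS finds the shortest path from v back to v.
The shortest such closed walk is I → H → B → F → E → A → I, length 6.

6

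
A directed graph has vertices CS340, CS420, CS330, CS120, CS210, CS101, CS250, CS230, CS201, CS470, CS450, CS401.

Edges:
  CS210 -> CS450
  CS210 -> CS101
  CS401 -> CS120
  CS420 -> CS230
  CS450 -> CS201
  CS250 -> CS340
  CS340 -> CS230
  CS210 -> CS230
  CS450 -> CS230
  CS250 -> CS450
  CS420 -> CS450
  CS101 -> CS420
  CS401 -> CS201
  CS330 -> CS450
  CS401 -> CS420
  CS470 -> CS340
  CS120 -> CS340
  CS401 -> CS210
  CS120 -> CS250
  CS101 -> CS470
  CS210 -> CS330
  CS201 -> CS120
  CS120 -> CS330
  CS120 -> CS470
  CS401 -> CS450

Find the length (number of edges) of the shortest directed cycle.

4

For each vertex v, BFS finds the shortest path from v back to v.
The shortest such closed walk is CS201 → CS120 → CS330 → CS450 → CS201, length 4.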